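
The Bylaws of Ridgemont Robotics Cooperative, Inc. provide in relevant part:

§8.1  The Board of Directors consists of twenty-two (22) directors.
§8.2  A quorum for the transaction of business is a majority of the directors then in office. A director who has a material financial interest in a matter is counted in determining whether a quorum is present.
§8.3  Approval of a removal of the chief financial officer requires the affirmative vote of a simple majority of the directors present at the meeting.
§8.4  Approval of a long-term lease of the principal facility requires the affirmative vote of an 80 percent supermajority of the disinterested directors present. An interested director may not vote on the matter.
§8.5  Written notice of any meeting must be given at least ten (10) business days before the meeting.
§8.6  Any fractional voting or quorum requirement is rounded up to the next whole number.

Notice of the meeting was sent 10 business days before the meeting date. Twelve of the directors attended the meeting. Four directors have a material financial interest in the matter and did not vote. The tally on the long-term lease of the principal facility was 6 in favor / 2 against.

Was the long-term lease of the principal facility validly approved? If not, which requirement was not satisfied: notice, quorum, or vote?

Notice: 10 business days given; 10 required (10 ≥ 10). Satisfied.
Quorum: 12 present (interested directors count toward quorum); quorum is 12. Satisfied.
Vote: the long-term lease of the principal facility requires four-fifths of the disinterested directors present (12 − 4 = 8). 4/5 of 8 = 6.40, rounded up to 7, so 7 affirmative votes are needed; 6 voted in favor. Not satisfied.

Invalid — vote requirement not satisfied.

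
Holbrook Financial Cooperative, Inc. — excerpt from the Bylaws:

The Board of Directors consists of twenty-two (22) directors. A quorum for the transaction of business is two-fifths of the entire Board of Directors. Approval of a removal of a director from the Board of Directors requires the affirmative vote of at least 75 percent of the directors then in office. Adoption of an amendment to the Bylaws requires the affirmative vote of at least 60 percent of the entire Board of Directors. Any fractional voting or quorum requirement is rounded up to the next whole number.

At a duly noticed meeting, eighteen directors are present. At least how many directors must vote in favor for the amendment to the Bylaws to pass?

14

The amendment to the Bylaws requires three-fifths of the entire Board of Directors (22).
3/5 of 22 = 13.20, rounded up to 14.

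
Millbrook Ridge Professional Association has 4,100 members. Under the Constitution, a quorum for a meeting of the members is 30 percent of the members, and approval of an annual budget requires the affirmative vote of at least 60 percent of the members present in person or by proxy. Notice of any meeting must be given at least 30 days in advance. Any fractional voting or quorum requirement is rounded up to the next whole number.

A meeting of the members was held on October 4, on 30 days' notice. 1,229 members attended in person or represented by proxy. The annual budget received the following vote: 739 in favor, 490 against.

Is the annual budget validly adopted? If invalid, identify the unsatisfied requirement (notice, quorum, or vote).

Notice: 30 days given; 30 required. Satisfied.
Quorum: 30% of 4,100 = 1,230; 1,229 present. Not satisfied.
Vote: requires three-fifths of those present (1,229); 3/5 of 1229 = 737.40, rounded up to 738, so 738 needed; 739 in favor. Satisfied.

Invalid — quorum requirement not satisfied.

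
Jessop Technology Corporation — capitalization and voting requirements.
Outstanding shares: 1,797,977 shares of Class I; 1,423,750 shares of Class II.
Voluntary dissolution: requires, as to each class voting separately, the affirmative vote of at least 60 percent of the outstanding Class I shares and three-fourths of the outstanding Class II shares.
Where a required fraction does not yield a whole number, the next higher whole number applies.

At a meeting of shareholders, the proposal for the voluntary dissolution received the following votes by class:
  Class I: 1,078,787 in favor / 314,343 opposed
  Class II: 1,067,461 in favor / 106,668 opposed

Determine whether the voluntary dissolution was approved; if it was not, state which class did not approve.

Not approved — the Class II shares did not give the required vote.

Class I: 3/5 of 1797977 = 1078786.20, rounded up to 1078787; 1,078,787 required, 1,078,787 in favor — approved.
Class II: 3/4 of 1423750 = 1067812.50, rounded up to 1067813; 1,067,813 required, 1,067,461 in favor — not approved.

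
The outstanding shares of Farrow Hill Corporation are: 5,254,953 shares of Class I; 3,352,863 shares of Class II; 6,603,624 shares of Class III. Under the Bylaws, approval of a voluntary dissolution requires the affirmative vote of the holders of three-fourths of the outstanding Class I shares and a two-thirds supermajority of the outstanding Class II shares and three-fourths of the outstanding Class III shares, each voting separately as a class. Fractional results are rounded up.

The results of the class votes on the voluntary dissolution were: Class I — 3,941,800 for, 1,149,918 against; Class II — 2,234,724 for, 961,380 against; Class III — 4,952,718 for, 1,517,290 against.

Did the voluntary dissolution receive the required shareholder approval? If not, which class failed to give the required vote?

Class I: 3/4 of 5254953 = 3941214.75, rounded up to 3941215; 3,941,215 required, 3,941,800 in favor — approved.
Class II: 2/3 of 3352863 = 2235242; 2,235,242 required, 2,234,724 in favor — not approved.
Class III: 3/4 of 6603624 = 4952718; 4,952,718 required, 4,952,718 in favor — approved.

Not approved — the Class II shares did not give the required vote.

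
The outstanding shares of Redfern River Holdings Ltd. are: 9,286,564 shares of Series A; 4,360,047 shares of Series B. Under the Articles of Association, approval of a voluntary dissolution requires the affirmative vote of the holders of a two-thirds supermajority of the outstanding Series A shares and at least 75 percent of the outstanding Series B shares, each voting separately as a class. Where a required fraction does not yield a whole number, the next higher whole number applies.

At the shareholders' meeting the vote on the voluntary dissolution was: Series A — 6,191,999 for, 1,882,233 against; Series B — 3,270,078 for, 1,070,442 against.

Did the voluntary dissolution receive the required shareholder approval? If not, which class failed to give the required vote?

Series A: 2/3 of 9286564 = 6191042.67, rounded up to 6191043; 6,191,043 required, 6,191,999 in favor — approved.
Series B: 3/4 of 4360047 = 3270035.25, rounded up to 3270036; 3,270,036 required, 3,270,078 in favor — approved.

Approved — every class gave the required vote.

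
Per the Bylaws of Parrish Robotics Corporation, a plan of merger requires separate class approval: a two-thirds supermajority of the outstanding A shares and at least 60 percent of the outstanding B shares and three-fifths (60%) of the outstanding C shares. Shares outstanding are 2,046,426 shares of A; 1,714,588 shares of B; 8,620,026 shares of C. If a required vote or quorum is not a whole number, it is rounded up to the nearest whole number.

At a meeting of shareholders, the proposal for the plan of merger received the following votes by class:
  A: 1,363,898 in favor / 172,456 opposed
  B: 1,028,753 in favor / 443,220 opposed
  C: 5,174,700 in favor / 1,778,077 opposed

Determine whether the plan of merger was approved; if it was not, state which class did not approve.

A: 2/3 of 2046426 = 1364284; 1,364,284 required, 1,363,898 in favor — not approved.
B: 3/5 of 1714588 = 1028752.80, rounded up to 1028753; 1,028,753 required, 1,028,753 in favor — approved.
C: 3/5 of 8620026 = 5172015.60, rounded up to 5172016; 5,172,016 required, 5,174,700 in favor — approved.

Not approved — the A shares did not give the required vote.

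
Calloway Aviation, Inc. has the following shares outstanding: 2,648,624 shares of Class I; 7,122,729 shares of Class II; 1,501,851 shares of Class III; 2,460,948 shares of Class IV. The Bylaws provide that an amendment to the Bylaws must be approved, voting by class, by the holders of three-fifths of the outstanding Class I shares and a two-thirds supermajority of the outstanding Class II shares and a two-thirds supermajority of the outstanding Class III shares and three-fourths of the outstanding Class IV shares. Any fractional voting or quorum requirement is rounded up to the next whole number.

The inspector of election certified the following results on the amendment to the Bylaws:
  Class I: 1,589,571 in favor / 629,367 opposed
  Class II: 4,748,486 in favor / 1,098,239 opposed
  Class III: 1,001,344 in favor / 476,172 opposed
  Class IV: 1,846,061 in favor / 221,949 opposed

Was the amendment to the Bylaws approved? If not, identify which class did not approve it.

Approved — every class gave the required vote.

Class I: 3/5 of 2648624 = 1589174.40, rounded up to 1589175; 1,589,175 required, 1,589,571 in favor — approved.
Class II: 2/3 of 7122729 = 4748486; 4,748,486 required, 4,748,486 in favor — approved.
Class III: 2/3 of 1501851 = 1001234; 1,001,234 required, 1,001,344 in favor — approved.
Class IV: 3/4 of 2460948 = 1845711; 1,845,711 required, 1,846,061 in favor — approved.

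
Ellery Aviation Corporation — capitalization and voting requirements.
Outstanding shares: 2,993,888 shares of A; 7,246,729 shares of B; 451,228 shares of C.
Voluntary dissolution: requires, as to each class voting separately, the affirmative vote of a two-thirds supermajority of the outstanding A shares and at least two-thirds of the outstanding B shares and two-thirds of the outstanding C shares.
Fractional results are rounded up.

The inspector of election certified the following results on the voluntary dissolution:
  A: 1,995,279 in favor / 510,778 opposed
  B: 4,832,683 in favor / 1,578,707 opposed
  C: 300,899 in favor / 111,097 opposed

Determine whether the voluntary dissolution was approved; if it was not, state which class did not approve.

Not approved — the A shares did not give the required vote.

A: 2/3 of 2993888 = 1995925.33, rounded up to 1995926; 1,995,926 required, 1,995,279 in favor — not approved.
B: 2/3 of 7246729 = 4831152.67, rounded up to 4831153; 4,831,153 required, 4,832,683 in favor — approved.
C: 2/3 of 451228 = 300818.67, rounded up to 300819; 300,819 required, 300,899 in favor — approved.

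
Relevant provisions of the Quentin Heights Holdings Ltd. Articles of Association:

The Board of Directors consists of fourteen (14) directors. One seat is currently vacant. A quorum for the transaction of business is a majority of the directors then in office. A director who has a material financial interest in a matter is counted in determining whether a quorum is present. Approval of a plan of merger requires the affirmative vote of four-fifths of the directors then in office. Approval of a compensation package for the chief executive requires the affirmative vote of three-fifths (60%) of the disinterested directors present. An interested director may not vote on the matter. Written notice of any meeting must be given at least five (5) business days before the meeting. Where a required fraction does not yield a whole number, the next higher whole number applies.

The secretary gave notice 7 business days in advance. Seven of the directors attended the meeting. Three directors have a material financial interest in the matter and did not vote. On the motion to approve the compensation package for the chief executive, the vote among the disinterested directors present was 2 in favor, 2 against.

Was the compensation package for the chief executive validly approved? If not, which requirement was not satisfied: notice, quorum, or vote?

Invalid — vote requirement not satisfied.

Notice: 7 business days given; 5 required (7 ≥ 5). Satisfied.
Quorum: 7 present (interested directors count toward quorum); quorum is 7. Satisfied.
Vote: the compensation package for the chief executive requires three-fifths of the disinterested directors present (7 − 3 = 4). 3/5 of 4 = 2.40, rounded up to 3, so 3 affirmative votes are needed; 2 voted in favor. Not satisfied.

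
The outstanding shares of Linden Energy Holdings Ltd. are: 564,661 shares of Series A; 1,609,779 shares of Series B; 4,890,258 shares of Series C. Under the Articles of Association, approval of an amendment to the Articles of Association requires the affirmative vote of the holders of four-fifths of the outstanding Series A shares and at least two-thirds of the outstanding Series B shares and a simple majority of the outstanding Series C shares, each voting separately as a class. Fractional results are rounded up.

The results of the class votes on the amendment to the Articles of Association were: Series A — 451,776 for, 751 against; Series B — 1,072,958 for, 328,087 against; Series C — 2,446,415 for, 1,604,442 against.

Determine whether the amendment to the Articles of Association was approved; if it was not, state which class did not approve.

Series A: 4/5 of 564661 = 451728.80, rounded up to 451729; 451,729 required, 451,776 in favor — approved.
Series B: 2/3 of 1609779 = 1073186; 1,073,186 required, 1,072,958 in favor — not approved.
Series C: a majority of 4890258 is 2445130; 2,445,130 required, 2,446,415 in favor — approved.

Not approved — the Series B shares did not give the required vote.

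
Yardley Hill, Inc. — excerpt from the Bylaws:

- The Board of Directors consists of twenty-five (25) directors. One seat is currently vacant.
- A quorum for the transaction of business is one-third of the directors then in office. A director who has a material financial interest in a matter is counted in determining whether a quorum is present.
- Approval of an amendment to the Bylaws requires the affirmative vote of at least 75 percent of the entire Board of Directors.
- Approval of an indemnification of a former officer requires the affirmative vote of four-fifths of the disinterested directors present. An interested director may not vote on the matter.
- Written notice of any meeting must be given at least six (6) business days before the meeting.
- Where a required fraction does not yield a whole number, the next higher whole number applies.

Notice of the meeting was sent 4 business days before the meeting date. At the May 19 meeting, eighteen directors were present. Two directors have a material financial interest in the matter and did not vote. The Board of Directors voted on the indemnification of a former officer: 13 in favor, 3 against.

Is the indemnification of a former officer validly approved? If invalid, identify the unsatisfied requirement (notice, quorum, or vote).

Notice: 4 business days given; 6 required (4 < 6). Not satisfied.
Quorum: 18 present (interested directors count toward quorum); quorum is 8. Satisfied.
Vote: the indemnification of a former officer requires four-fifths of the disinterested directors present (18 − 2 = 16). 4/5 of 16 = 12.80, rounded up to 13, so 13 affirmative votes are needed; 13 voted in favor. Satisfied.

Invalid — notice requirement not satisfied.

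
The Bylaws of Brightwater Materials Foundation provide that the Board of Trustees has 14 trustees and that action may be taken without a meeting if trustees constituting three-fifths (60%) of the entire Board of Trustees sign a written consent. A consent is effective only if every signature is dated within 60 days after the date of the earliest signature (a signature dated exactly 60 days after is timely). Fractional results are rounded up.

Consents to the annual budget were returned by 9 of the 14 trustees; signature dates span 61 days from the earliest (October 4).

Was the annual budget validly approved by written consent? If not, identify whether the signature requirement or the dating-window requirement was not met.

Signatures required: three-fifths (60%) of 14 — 3/5 of 14 = 8.40, rounded up to 9, so 9 needed; 9 signed. Sufficient.
Dating window: the latest signature is 61 days after the earliest; the limit is 60 days. Outside the window.

Not effective — dating-window requirement not satisfied.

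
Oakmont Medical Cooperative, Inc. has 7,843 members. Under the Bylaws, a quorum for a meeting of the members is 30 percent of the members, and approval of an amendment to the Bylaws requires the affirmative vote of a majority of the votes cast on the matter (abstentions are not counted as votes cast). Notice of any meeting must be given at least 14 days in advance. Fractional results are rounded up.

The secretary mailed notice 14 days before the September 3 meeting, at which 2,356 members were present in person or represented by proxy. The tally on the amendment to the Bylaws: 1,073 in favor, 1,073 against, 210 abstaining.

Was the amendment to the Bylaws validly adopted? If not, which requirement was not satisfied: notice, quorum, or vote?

Notice: 14 days given; 14 required. Satisfied.
Quorum: 30% of 7,843 = 2,352.90, rounded up to 2,353; 2,356 present. Satisfied.
Vote: requires a majority of the votes cast (2,356 − 210 abstaining = 2,146); a majority of 2146 is 1074, so 1,074 needed; 1,073 in favor. Not satisfied.

Invalid — vote requirement not satisfied.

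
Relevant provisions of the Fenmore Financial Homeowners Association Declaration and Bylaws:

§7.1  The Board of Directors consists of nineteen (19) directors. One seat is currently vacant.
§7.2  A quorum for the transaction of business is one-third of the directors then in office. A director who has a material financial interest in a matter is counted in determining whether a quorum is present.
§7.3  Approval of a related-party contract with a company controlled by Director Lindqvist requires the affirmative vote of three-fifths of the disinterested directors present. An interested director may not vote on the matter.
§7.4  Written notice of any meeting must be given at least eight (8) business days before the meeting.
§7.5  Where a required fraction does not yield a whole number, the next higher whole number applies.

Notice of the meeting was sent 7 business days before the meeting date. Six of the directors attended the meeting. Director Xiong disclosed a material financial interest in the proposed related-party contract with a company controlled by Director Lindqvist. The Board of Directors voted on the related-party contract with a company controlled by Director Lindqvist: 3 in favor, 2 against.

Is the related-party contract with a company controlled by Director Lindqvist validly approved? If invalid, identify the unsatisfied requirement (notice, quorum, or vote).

Invalid — notice requirement not satisfied.

Notice: 7 business days given; 8 required (7 < 8). Not satisfied.
Quorum: 6 present (interested directors count toward quorum); quorum is 6. Satisfied.
Vote: the related-party contract with a company controlled by Director Lindqvist requires three-fifths of the disinterested directors present (6 − 1 = 5). 3/5 of 5 = 3, so 3 affirmative votes are needed; 3 voted in favor. Satisfied.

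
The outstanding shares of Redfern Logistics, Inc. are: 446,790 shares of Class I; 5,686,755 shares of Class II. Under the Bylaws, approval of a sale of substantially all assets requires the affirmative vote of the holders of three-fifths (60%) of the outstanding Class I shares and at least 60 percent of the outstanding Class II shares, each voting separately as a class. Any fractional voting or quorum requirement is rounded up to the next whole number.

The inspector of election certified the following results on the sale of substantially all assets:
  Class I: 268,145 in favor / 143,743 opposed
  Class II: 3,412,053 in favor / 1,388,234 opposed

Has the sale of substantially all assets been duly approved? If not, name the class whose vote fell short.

Class I: 3/5 of 446790 = 268074; 268,074 required, 268,145 in favor — approved.
Class II: 3/5 of 5686755 = 3412053; 3,412,053 required, 3,412,053 in favor — approved.

Approved — every class gave the required vote.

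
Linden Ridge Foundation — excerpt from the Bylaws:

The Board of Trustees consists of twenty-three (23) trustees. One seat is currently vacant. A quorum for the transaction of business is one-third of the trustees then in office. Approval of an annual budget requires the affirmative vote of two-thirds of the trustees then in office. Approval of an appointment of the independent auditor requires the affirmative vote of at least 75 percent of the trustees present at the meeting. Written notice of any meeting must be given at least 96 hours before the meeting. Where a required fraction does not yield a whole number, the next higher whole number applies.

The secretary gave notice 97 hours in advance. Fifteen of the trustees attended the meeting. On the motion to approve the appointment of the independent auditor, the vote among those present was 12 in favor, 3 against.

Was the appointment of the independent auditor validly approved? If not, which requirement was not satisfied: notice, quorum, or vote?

Notice: 97 hours given; 96 required (97 ≥ 96). Satisfied.
Quorum: 15 present; quorum is 8. Satisfied.
Vote: the appointment of the independent auditor requires three-fourths of the trustees present (15). 3/4 of 15 = 11.25, rounded up to 12, so 12 affirmative votes are needed; 12 voted in favor. Satisfied.

Valid — all requirements satisfied.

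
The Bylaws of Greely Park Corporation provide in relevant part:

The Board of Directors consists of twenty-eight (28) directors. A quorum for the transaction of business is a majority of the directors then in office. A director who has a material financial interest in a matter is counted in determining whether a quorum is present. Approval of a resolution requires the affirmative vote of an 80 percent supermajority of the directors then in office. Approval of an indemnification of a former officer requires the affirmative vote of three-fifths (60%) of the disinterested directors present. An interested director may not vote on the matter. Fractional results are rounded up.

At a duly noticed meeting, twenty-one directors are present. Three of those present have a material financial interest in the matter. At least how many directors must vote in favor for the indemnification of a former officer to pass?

11

The indemnification of a former officer requires three-fifths of the disinterested directors present (21 − 3 = 18).
3/5 of 18 = 10.80, rounded up to 11.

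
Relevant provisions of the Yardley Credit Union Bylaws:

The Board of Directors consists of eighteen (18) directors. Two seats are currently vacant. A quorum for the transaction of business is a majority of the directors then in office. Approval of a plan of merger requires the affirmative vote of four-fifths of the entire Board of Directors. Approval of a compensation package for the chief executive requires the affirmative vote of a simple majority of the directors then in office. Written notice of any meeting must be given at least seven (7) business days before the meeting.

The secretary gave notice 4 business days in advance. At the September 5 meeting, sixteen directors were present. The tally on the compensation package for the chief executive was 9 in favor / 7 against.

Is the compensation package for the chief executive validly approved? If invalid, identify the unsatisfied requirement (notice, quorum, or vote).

Notice: 4 business days given; 7 required (4 < 7). Not satisfied.
Quorum: 16 present; quorum is 9. Satisfied.
Vote: the compensation package for the chief executive requires a majority of the directors then in office (16). A majority of 16 is 9, so 9 affirmative votes are needed; 9 voted in favor. Satisfied.

Invalid — notice requirement not satisfied.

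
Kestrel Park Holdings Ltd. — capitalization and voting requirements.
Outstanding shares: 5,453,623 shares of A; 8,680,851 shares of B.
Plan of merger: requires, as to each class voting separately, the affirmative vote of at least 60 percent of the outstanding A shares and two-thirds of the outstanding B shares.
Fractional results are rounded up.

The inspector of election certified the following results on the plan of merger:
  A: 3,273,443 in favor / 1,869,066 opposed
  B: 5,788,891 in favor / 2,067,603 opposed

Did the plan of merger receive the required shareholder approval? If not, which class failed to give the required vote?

Approved — every class gave the required vote.

A: 3/5 of 5453623 = 3272173.80, rounded up to 3272174; 3,272,174 required, 3,273,443 in favor — approved.
B: 2/3 of 8680851 = 5787234; 5,787,234 required, 5,788,891 in favor — approved.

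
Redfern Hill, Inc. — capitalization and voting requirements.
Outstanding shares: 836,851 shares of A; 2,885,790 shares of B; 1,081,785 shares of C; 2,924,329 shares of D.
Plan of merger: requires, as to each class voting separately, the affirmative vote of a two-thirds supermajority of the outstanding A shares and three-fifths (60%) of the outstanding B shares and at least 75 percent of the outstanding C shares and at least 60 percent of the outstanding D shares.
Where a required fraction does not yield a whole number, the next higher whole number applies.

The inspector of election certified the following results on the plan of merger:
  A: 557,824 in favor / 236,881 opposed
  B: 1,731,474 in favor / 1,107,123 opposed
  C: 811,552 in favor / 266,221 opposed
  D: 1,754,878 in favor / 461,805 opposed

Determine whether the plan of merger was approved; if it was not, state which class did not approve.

A: 2/3 of 836851 = 557900.67, rounded up to 557901; 557,901 required, 557,824 in favor — not approved.
B: 3/5 of 2885790 = 1731474; 1,731,474 required, 1,731,474 in favor — approved.
C: 3/4 of 1081785 = 811338.75, rounded up to 811339; 811,339 required, 811,552 in favor — approved.
D: 3/5 of 2924329 = 1754597.40, rounded up to 1754598; 1,754,598 required, 1,754,878 in favor — approved.

Not approved — the A shares did not give the required vote.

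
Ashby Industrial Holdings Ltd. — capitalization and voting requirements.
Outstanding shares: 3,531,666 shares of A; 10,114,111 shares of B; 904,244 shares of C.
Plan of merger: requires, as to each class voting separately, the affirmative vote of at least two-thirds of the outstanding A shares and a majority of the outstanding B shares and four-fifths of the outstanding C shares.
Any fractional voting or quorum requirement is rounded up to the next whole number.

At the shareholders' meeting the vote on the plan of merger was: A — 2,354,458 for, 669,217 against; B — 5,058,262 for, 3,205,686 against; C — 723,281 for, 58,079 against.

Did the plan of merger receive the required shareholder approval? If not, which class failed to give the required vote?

A: 2/3 of 3531666 = 2354444; 2,354,444 required, 2,354,458 in favor — approved.
B: a majority of 10114111 is 5057056; 5,057,056 required, 5,058,262 in favor — approved.
C: 4/5 of 904244 = 723395.20, rounded up to 723396; 723,396 required, 723,281 in favor — not approved.

Not approved — the C shares did not give the required vote.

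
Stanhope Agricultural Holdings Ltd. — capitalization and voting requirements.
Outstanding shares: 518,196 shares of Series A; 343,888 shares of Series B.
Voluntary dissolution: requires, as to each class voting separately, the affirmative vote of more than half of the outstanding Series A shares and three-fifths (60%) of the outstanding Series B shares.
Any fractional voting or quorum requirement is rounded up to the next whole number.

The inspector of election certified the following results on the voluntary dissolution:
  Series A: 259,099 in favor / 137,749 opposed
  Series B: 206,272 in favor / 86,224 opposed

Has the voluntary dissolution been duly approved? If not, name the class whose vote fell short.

Series A: a majority of 518196 is 259099; 259,099 required, 259,099 in favor — approved.
Series B: 3/5 of 343888 = 206332.80, rounded up to 206333; 206,333 required, 206,272 in favor — not approved.

Not approved — the Series B shares did not give the required vote.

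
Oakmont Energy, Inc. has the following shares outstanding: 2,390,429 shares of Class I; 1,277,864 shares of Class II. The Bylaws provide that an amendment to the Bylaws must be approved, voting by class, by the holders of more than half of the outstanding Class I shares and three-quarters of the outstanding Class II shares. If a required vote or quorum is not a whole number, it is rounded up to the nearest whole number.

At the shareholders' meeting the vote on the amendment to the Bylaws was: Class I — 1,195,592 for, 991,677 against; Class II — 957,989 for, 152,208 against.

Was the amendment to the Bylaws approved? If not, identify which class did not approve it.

Class I: a majority of 2390429 is 1195215; 1,195,215 required, 1,195,592 in favor — approved.
Class II: 3/4 of 1277864 = 958398; 958,398 required, 957,989 in favor — not approved.

Not approved — the Class II shares did not give the required vote.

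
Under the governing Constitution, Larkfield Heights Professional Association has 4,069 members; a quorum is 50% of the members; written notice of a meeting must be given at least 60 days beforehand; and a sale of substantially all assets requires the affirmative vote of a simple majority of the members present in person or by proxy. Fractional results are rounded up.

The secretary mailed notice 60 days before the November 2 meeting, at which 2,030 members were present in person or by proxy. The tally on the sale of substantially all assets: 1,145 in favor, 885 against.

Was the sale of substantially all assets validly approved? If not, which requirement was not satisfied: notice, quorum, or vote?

Invalid — quorum requirement not satisfied.

Notice: 60 days given; 60 required. Satisfied.
Quorum: 50% of 4,069 = 2,034.50, rounded up to 2,035; 2,030 present. Not satisfied.
Vote: requires a majority of those present (2,030); a majority of 2030 is 1016, so 1,016 needed; 1,145 in favor. Satisfied.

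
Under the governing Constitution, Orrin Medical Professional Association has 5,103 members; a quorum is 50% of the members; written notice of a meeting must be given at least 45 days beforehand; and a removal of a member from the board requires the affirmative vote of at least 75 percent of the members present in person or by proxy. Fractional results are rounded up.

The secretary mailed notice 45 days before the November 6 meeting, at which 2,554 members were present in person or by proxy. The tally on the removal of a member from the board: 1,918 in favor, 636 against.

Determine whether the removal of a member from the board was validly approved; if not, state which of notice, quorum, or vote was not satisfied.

Notice: 45 days given; 45 required. Satisfied.
Quorum: 50% of 5,103 = 2,551.50, rounded up to 2,552; 2,554 present. Satisfied.
Vote: requires three-fourths of those present (2,554); 3/4 of 2554 = 1915.50, rounded up to 1916, so 1,916 needed; 1,918 in favor. Satisfied.

Valid — all requirements satisfied.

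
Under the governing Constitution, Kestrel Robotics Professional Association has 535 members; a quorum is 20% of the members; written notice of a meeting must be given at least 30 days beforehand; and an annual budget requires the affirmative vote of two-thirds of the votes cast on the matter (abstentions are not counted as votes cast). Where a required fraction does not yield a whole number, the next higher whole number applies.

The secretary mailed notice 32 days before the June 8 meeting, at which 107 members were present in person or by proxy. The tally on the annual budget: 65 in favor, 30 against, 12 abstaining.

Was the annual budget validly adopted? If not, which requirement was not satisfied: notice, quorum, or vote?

Notice: 32 days given; 30 required. Satisfied.
Quorum: 20% of 535 = 107; 107 present. Satisfied.
Vote: requires two-thirds of the votes cast (107 − 12 abstaining = 95); 2/3 of 95 = 63.33, rounded up to 64, so 64 needed; 65 in favor. Satisfied.

Valid — all requirements satisfied.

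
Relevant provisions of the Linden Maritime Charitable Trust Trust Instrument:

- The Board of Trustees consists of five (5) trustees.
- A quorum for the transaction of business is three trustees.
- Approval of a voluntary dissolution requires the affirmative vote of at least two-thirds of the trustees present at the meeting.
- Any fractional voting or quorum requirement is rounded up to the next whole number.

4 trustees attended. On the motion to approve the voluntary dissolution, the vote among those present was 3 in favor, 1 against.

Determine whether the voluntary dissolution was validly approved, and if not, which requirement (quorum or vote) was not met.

Quorum: 4 present; quorum is 3. Satisfied.
Vote: the voluntary dissolution requires two-thirds of the trustees present (4). 2/3 of 4 = 2.67, rounded up to 3, so 3 affirmative votes are needed; 3 voted in favor. Satisfied.

Valid — all requirements satisfied.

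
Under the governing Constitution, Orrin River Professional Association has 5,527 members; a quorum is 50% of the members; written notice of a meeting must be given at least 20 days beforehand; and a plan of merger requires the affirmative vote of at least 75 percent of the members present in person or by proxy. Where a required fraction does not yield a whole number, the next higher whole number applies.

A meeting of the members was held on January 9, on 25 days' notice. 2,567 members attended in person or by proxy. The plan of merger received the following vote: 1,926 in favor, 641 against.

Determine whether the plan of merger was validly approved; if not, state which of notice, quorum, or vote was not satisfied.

Invalid — quorum requirement not satisfied.

Notice: 25 days given; 20 required. Satisfied.
Quorum: 50% of 5,527 = 2,763.50, rounded up to 2,764; 2,567 present. Not satisfied.
Vote: requires three-fourths of those present (2,567); 3/4 of 2567 = 1925.25, rounded up to 1926, so 1,926 needed; 1,926 in favor. Satisfied.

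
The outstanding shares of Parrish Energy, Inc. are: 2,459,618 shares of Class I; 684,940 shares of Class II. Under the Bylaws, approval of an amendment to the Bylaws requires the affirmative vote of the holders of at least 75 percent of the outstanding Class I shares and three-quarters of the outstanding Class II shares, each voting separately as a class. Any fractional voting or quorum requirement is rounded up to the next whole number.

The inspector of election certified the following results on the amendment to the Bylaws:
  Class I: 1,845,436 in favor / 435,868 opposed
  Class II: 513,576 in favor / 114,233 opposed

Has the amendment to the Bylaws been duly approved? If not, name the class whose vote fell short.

Class I: 3/4 of 2459618 = 1844713.50, rounded up to 1844714; 1,844,714 required, 1,845,436 in favor — approved.
Class II: 3/4 of 684940 = 513705; 513,705 required, 513,576 in favor — not approved.

Not approved — the Class II shares did not give the required vote.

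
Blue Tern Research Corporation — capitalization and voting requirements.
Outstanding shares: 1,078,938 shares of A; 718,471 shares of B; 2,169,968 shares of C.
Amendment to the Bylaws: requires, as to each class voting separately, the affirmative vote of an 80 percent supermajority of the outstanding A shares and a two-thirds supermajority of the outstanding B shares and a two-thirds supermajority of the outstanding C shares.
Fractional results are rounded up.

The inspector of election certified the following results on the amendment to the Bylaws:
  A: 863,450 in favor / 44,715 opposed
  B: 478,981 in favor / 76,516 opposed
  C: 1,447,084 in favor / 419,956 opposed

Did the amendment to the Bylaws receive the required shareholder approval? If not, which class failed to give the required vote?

A: 4/5 of 1078938 = 863150.40, rounded up to 863151; 863,151 required, 863,450 in favor — approved.
B: 2/3 of 718471 = 478980.67, rounded up to 478981; 478,981 required, 478,981 in favor — approved.
C: 2/3 of 2169968 = 1446645.33, rounded up to 1446646; 1,446,646 required, 1,447,084 in favor — approved.

Approved — every class gave the required vote.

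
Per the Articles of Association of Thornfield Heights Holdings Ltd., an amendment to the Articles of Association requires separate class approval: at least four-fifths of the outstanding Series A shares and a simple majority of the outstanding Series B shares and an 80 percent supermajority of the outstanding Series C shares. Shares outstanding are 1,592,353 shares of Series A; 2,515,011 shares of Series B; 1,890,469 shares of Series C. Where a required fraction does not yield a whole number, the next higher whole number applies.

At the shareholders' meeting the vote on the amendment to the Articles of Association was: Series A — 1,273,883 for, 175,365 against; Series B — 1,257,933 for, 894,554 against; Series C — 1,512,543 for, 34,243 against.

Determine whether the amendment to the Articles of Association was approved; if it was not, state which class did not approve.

Approved — every class gave the required vote.

Series A: 4/5 of 1592353 = 1273882.40, rounded up to 1273883; 1,273,883 required, 1,273,883 in favor — approved.
Series B: a majority of 2515011 is 1257506; 1,257,506 required, 1,257,933 in favor — approved.
Series C: 4/5 of 1890469 = 1512375.20, rounded up to 1512376; 1,512,376 required, 1,512,543 in favor — approved.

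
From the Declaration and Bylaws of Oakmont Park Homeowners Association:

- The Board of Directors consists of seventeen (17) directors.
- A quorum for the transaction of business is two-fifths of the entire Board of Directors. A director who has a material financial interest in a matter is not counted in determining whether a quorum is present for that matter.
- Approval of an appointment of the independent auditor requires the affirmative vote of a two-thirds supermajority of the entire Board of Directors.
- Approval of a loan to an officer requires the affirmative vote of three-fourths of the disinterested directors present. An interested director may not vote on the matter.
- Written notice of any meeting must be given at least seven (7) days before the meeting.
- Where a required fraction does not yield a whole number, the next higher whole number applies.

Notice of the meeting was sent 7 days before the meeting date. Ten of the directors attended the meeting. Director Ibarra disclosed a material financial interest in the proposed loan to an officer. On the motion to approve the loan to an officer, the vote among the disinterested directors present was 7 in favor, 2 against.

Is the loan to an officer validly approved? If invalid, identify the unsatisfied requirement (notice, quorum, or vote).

Notice: 7 days given; 7 required (7 ≥ 7). Satisfied.
Quorum: 10 present, but the 1 interested director does not count, leaving 9. Quorum is 7. Satisfied.
Vote: the loan to an officer requires three-fourths of the disinterested directors present (10 − 1 = 9). 3/4 of 9 = 6.75, rounded up to 7, so 7 affirmative votes are needed; 7 voted in favor. Satisfied.

Valid — all requirements satisfied.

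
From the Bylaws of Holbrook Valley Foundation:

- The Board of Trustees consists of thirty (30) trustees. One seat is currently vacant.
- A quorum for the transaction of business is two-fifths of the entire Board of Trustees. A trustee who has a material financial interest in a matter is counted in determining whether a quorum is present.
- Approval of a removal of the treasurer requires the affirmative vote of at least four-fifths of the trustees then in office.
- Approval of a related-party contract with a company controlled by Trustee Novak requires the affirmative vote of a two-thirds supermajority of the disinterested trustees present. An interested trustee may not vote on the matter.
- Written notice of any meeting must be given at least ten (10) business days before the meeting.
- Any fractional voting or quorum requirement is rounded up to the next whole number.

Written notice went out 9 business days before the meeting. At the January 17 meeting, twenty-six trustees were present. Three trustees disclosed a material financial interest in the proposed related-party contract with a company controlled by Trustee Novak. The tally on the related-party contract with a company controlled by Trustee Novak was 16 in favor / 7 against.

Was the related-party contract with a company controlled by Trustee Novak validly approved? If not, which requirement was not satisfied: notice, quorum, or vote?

Notice: 9 business days given; 10 required (9 < 10). Not satisfied.
Quorum: 26 present (interested trustees count toward quorum); quorum is 12. Satisfied.
Vote: the related-party contract with a company controlled by Trustee Novak requires two-thirds of the disinterested trustees present (26 − 3 = 23). 2/3 of 23 = 15.33, rounded up to 16, so 16 affirmative votes are needed; 16 voted in favor. Satisfied.

Invalid — notice requirement not satisfied.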